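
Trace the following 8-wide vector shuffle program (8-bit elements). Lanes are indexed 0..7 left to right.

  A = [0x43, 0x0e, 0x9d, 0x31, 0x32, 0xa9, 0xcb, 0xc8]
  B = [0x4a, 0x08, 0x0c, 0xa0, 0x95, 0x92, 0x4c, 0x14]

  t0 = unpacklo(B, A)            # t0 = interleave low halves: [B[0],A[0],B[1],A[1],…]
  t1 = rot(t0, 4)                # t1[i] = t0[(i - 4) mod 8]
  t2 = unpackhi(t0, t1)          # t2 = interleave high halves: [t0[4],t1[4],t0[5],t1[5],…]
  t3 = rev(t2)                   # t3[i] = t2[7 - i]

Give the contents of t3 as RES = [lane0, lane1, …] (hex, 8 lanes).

RES = [0x0e, 0x31, 0x08, 0xa0, 0x43, 0x9d, 0x4a, 0x0c]

→ t0 |4a|43|08|0e|0c|9d|a0|31|
→ t1 |0c|9d|a0|31|4a|43|08|0e|
→ t2 |0c|4a|9d|43|a0|08|31|0e|
→ t3 |0e|31|08|a0|43|9d|4a|0c|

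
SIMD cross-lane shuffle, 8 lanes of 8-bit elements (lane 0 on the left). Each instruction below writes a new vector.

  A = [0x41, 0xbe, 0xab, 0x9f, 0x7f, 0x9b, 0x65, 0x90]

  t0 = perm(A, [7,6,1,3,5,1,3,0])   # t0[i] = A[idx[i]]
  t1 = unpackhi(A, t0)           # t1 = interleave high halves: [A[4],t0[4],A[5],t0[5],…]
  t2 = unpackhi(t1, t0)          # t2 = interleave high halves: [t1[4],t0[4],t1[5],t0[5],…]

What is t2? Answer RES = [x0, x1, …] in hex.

t0 = [0x90, 0x65, 0xbe, 0x9f, 0x9b, 0xbe, 0x9f, 0x41]
t1 = [0x7f, 0x9b, 0x9b, 0xbe, 0x65, 0x9f, 0x90, 0x41]
t2 = [0x65, 0x9b, 0x9f, 0xbe, 0x90, 0x9f, 0x41, 0x41]

RES = [ 0x65  0x9b  0x9f  0xbe  0x90  0x9f  0x41  0x41 ]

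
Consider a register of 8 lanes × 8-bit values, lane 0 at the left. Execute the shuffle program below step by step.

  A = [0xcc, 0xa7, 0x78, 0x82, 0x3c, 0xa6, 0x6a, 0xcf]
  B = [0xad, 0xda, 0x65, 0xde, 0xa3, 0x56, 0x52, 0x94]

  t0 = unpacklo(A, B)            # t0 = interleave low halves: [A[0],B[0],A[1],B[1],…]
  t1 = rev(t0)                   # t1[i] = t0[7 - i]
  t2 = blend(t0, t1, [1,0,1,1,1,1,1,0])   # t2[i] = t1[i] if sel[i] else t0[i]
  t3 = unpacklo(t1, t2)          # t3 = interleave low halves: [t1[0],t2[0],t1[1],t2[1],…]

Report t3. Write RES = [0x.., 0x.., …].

RES = [0xde, 0xde, 0x82, 0xad, 0x65, 0x65, 0x78, 0x78]

t0 = [0xcc, 0xad, 0xa7, 0xda, 0x78, 0x65, 0x82, 0xde]
t1 = [0xde, 0x82, 0x65, 0x78, 0xda, 0xa7, 0xad, 0xcc]
t2 = [0xde, 0xad, 0x65, 0x78, 0xda, 0xa7, 0xad, 0xde]
t3 = [0xde, 0xde, 0x82, 0xad, 0x65, 0x65, 0x78, 0x78]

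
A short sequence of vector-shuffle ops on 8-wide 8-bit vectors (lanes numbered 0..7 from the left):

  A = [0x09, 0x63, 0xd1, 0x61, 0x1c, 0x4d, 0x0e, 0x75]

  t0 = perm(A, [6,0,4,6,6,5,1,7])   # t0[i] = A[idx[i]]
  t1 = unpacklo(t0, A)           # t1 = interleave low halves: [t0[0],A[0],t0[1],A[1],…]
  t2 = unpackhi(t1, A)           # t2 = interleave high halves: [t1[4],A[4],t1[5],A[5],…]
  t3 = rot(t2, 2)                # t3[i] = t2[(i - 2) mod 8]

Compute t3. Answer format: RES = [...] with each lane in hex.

RES = [0x61, 0x75, 0x1c, 0x1c, 0xd1, 0x4d, 0x0e, 0x0e]

t0 = [0x0e, 0x09, 0x1c, 0x0e, 0x0e, 0x4d, 0x63, 0x75]
t1 = [0x0e, 0x09, 0x09, 0x63, 0x1c, 0xd1, 0x0e, 0x61]
t2 = [0x1c, 0x1c, 0xd1, 0x4d, 0x0e, 0x0e, 0x61, 0x75]
t3 = [0x61, 0x75, 0x1c, 0x1c, 0xd1, 0x4d, 0x0e, 0x0e]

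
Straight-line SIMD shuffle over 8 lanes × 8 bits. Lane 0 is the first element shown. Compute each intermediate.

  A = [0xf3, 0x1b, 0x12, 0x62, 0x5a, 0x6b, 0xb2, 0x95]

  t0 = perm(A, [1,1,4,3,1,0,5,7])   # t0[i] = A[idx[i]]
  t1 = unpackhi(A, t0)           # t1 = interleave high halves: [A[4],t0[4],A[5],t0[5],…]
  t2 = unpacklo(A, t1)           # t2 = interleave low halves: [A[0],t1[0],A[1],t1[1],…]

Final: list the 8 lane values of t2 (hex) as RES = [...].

→ t0 |1b|1b|5a|62|1b|f3|6b|95|
→ t1 |5a|1b|6b|f3|b2|6b|95|95|
→ t2 |f3|5a|1b|1b|12|6b|62|f3|

RES = [0xf3, 0x5a, 0x1b, 0x1b, 0x12, 0x6b, 0x62, 0xf3]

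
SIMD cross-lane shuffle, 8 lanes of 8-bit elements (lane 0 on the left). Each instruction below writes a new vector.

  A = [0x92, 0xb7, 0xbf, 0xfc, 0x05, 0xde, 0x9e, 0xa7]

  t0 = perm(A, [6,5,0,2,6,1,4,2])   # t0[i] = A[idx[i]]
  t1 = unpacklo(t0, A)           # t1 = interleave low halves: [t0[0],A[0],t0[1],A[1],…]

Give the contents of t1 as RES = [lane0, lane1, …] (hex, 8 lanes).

RES = [0x9e, 0x92, 0xde, 0xb7, 0x92, 0xbf, 0xbf, 0xfc]

  t0: 9e de 92 bf 9e b7 05 bf
  t1: 9e 92 de b7 92 bf bf fc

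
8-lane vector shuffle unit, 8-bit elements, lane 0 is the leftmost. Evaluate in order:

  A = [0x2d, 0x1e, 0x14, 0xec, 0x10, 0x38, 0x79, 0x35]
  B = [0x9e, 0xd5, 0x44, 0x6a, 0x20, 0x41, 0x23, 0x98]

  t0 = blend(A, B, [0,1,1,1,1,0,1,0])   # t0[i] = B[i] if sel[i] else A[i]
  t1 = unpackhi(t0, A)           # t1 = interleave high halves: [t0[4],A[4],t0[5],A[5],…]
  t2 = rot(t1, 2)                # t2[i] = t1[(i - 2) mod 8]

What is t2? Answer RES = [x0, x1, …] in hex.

→ t0 |2d|d5|44|6a|20|38|23|35|
→ t1 |20|10|38|38|23|79|35|35|
→ t2 |35|35|20|10|38|38|23|79|

RES = [0x35, 0x35, 0x20, 0x10, 0x38, 0x38, 0x23, 0x79]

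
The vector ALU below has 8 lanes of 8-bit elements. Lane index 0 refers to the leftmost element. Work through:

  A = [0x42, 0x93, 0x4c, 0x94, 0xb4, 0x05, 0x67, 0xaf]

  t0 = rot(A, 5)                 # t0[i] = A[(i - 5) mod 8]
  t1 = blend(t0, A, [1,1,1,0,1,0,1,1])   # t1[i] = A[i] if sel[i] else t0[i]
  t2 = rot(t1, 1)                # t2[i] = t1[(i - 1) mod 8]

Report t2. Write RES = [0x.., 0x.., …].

RES = [ 0xaf  0x42  0x93  0x4c  0x67  0xb4  0x42  0x67 ]

  t0: 94 b4 05 67 af 42 93 4c
  t1: 42 93 4c 67 b4 42 67 af
  t2: af 42 93 4c 67 b4 42 67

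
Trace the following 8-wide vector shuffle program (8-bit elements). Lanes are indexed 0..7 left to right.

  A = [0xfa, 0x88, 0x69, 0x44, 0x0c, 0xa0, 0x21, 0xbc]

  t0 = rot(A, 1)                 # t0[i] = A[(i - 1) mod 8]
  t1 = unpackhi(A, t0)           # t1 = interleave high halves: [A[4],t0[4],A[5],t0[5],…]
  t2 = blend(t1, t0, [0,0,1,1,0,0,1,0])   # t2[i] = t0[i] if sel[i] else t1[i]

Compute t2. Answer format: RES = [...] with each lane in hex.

→ t0 |bc|fa|88|69|44|0c|a0|21|
→ t1 |0c|44|a0|0c|21|a0|bc|21|
→ t2 |0c|44|88|69|21|a0|a0|21|

RES = [0x0c, 0x44, 0x88, 0x69, 0x21, 0xa0, 0xa0, 0x21]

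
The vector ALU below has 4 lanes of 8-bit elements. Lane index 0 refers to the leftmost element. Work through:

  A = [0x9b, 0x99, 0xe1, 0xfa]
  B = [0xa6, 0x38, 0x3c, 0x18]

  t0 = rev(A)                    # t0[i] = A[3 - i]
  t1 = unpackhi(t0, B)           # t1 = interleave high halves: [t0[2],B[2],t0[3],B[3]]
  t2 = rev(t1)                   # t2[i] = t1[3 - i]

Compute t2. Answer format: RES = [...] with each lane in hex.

  t0: fa e1 99 9b
  t1: 99 3c 9b 18
  t2: 18 9b 3c 99

RES = [ 0x18  0x9b  0x3c  0x99 ]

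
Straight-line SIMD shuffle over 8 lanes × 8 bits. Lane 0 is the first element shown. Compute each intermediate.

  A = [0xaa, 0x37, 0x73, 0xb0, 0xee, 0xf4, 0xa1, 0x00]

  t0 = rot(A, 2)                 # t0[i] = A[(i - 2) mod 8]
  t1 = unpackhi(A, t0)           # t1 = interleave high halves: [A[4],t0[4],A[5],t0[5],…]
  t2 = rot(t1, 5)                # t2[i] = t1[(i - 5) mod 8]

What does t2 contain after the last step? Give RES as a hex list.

RES = [ 0xb0  0xa1  0xee  0x00  0xf4  0xee  0x73  0xf4 ]

→ t0 |a1|00|aa|37|73|b0|ee|f4|
→ t1 |ee|73|f4|b0|a1|ee|00|f4|
→ t2 |b0|a1|ee|00|f4|ee|73|f4|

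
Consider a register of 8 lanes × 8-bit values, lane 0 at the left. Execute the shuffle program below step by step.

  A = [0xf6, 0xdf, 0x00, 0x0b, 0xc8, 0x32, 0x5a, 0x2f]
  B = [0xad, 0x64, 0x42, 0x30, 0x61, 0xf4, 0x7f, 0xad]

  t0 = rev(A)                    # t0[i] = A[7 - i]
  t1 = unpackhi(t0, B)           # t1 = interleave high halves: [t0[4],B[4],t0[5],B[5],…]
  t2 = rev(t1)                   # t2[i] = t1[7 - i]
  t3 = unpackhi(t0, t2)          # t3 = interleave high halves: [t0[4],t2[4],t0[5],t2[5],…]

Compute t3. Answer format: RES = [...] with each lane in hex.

→ t0 |2f|5a|32|c8|0b|00|df|f6|
→ t1 |0b|61|00|f4|df|7f|f6|ad|
→ t2 |ad|f6|7f|df|f4|00|61|0b|
→ t3 |0b|f4|00|00|df|61|f6|0b|

RES = [ 0x0b  0xf4  0x00  0x00  0xdf  0x61  0xf6  0x0b ]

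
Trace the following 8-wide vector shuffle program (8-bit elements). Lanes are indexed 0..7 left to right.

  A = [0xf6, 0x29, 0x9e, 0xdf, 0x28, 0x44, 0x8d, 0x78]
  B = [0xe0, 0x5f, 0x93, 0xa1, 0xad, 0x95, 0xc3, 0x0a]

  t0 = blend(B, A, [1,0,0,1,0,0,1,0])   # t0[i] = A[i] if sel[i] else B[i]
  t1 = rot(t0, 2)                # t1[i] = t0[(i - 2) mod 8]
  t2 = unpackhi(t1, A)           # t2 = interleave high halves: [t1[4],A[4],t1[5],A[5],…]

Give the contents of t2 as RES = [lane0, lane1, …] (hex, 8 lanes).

RES = [0x93, 0x28, 0xdf, 0x44, 0xad, 0x8d, 0x95, 0x78]

t0 = [0xf6, 0x5f, 0x93, 0xdf, 0xad, 0x95, 0x8d, 0x0a]
t1 = [0x8d, 0x0a, 0xf6, 0x5f, 0x93, 0xdf, 0xad, 0x95]
t2 = [0x93, 0x28, 0xdf, 0x44, 0xad, 0x8d, 0x95, 0x78]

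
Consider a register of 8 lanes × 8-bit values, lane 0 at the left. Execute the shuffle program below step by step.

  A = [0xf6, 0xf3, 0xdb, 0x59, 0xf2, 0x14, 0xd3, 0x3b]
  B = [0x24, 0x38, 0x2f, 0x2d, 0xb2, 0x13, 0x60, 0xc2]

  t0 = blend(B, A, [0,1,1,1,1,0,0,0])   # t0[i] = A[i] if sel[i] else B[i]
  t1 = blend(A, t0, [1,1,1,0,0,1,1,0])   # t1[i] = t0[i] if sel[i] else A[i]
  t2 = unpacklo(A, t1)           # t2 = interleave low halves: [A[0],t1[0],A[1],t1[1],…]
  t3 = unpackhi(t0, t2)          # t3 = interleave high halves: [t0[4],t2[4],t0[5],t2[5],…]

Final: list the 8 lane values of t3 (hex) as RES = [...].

t0 = [0x24, 0xf3, 0xdb, 0x59, 0xf2, 0x13, 0x60, 0xc2]
t1 = [0x24, 0xf3, 0xdb, 0x59, 0xf2, 0x13, 0x60, 0x3b]
t2 = [0xf6, 0x24, 0xf3, 0xf3, 0xdb, 0xdb, 0x59, 0x59]
t3 = [0xf2, 0xdb, 0x13, 0xdb, 0x60, 0x59, 0xc2, 0x59]

RES = [0xf2, 0xdb, 0x13, 0xdb, 0x60, 0x59, 0xc2, 0x59]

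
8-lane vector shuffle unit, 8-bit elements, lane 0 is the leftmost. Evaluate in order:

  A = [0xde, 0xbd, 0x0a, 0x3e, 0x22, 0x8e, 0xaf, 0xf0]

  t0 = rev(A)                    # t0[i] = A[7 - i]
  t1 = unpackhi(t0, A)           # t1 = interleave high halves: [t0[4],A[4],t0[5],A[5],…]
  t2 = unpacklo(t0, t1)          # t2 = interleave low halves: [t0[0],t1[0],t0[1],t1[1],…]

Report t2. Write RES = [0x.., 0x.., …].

  t0: f0 af 8e 22 3e 0a bd de
  t1: 3e 22 0a 8e bd af de f0
  t2: f0 3e af 22 8e 0a 22 8e

RES = [0xf0, 0x3e, 0xaf, 0x22, 0x8e, 0x0a, 0x22, 0x8e]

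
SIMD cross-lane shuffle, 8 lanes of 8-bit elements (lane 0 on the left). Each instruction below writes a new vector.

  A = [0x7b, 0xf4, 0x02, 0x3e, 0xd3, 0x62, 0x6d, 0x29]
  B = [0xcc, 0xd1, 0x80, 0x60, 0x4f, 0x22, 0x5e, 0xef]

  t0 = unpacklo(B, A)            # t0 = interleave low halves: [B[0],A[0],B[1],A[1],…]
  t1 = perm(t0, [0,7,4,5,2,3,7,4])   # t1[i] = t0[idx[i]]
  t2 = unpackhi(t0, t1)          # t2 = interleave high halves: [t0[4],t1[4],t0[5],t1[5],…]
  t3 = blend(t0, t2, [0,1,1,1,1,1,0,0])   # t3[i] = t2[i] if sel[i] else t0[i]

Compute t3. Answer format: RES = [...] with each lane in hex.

RES = [ 0xcc  0xd1  0x02  0xf4  0x60  0x3e  0x60  0x3e ]

→ t0 |cc|7b|d1|f4|80|02|60|3e|
→ t1 |cc|3e|80|02|d1|f4|3e|80|
→ t2 |80|d1|02|f4|60|3e|3e|80|
→ t3 |cc|d1|02|f4|60|3e|60|3e|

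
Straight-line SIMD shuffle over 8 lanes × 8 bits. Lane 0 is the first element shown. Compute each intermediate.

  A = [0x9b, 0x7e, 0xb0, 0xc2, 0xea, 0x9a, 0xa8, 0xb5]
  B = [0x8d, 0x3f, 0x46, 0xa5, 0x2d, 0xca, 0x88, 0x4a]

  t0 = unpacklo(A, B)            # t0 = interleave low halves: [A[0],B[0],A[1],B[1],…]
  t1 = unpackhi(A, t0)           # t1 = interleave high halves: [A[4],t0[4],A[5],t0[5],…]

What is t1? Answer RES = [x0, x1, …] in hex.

RES = [0xea, 0xb0, 0x9a, 0x46, 0xa8, 0xc2, 0xb5, 0xa5]

→ t0 |9b|8d|7e|3f|b0|46|c2|a5|
→ t1 |ea|b0|9a|46|a8|c2|b5|a5|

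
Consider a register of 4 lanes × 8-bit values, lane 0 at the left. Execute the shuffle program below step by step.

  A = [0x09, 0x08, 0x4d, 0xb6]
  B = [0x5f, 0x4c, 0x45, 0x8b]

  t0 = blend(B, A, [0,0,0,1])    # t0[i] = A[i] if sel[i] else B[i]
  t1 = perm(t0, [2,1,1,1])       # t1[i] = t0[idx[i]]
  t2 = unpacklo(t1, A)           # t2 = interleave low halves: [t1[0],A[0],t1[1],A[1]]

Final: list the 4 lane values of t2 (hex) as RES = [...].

→ t0 |5f|4c|45|b6|
→ t1 |45|4c|4c|4c|
→ t2 |45|09|4c|08|

RES = [0x45, 0x09, 0x4c, 0x08]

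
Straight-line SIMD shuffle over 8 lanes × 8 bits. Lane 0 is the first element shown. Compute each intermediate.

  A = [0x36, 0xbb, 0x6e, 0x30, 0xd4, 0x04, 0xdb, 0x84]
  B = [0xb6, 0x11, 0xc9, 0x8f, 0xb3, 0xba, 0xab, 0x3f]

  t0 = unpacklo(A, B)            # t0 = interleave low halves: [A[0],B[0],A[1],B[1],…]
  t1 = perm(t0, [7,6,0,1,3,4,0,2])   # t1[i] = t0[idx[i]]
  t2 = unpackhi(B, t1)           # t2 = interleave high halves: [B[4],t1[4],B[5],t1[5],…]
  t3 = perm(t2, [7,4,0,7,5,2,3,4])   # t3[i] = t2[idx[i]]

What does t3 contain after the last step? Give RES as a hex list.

RES = [0xbb, 0xab, 0xb3, 0xbb, 0x36, 0xba, 0x6e, 0xab]

  t0: 36 b6 bb 11 6e c9 30 8f
  t1: 8f 30 36 b6 11 6e 36 bb
  t2: b3 11 ba 6e ab 36 3f bb
  t3: bb ab b3 bb 36 ba 6e ab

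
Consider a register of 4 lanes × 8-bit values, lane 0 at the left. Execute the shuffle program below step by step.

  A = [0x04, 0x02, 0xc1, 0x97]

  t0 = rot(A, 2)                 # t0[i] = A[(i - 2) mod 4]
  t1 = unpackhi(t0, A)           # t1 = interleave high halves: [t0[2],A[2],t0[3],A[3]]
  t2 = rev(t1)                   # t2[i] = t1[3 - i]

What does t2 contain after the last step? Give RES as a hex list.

RES = [ 0x97  0x02  0xc1  0x04 ]

t0 = [0xc1, 0x97, 0x04, 0x02]
t1 = [0x04, 0xc1, 0x02, 0x97]
t2 = [0x97, 0x02, 0xc1, 0x04]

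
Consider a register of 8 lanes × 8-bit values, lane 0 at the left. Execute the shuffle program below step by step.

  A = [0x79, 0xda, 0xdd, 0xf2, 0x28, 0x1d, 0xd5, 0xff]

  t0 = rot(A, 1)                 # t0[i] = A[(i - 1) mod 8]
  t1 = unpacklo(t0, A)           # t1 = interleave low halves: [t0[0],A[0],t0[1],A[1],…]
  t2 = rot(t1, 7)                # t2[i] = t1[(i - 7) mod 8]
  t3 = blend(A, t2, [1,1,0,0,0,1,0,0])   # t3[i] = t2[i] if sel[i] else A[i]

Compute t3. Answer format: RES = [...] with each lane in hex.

  t0: ff 79 da dd f2 28 1d d5
  t1: ff 79 79 da da dd dd f2
  t2: 79 79 da da dd dd f2 ff
  t3: 79 79 dd f2 28 dd d5 ff

RES = [0x79, 0x79, 0xdd, 0xf2, 0x28, 0xdd, 0xd5, 0xff]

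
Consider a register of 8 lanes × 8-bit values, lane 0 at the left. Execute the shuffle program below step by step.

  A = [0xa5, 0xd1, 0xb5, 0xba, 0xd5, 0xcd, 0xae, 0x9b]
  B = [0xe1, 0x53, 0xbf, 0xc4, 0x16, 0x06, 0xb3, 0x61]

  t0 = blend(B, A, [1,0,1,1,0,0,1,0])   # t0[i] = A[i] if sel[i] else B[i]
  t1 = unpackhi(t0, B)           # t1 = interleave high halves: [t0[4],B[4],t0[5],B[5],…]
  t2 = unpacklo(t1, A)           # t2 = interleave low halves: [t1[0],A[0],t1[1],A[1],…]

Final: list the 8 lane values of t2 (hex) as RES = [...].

→ t0 |a5|53|b5|ba|16|06|ae|61|
→ t1 |16|16|06|06|ae|b3|61|61|
→ t2 |16|a5|16|d1|06|b5|06|ba|

RES = [ 0x16  0xa5  0x16  0xd1  0x06  0xb5  0x06  0xba ]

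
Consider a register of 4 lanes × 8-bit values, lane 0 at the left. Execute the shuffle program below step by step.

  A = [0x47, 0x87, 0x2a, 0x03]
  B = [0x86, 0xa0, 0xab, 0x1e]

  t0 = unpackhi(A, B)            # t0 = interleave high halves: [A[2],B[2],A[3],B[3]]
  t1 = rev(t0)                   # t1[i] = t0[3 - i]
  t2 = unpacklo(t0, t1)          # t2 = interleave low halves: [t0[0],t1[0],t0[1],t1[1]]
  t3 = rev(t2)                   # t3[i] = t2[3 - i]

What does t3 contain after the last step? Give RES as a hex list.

RES = [ 0x03  0xab  0x1e  0x2a ]

  t0: 2a ab 03 1e
  t1: 1e 03 ab 2a
  t2: 2a 1e ab 03
  t3: 03 ab 1e 2a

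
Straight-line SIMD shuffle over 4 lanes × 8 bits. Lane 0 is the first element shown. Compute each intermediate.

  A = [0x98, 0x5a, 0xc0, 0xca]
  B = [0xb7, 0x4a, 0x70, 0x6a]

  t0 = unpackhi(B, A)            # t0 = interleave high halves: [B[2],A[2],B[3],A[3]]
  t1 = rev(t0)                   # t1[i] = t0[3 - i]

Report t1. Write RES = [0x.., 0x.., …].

RES = [0xca, 0x6a, 0xc0, 0x70]

→ t0 |70|c0|6a|ca|
→ t1 |ca|6a|c0|70|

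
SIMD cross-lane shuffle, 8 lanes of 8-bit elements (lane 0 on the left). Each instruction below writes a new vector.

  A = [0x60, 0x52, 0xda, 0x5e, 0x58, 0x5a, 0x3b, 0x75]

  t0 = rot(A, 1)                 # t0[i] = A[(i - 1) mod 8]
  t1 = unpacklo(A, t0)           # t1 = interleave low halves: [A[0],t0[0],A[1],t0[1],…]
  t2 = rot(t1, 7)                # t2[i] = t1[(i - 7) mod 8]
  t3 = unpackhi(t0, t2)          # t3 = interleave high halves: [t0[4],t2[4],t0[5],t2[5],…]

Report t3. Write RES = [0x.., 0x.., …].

RES = [0x5e, 0x52, 0x58, 0x5e, 0x5a, 0xda, 0x3b, 0x60]

t0 = [0x75, 0x60, 0x52, 0xda, 0x5e, 0x58, 0x5a, 0x3b]
t1 = [0x60, 0x75, 0x52, 0x60, 0xda, 0x52, 0x5e, 0xda]
t2 = [0x75, 0x52, 0x60, 0xda, 0x52, 0x5e, 0xda, 0x60]
t3 = [0x5e, 0x52, 0x58, 0x5e, 0x5a, 0xda, 0x3b, 0x60]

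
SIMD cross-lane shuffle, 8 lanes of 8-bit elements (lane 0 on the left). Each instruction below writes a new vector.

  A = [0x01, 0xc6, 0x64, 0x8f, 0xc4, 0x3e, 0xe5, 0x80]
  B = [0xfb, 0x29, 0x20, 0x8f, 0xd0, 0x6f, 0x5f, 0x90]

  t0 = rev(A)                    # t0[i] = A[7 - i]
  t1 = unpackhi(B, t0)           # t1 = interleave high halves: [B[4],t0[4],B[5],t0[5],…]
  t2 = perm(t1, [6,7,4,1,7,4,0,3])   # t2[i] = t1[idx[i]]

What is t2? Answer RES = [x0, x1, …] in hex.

→ t0 |80|e5|3e|c4|8f|64|c6|01|
→ t1 |d0|8f|6f|64|5f|c6|90|01|
→ t2 |90|01|5f|8f|01|5f|d0|64|

RES = [0x90, 0x01, 0x5f, 0x8f, 0x01, 0x5f, 0xd0, 0x64]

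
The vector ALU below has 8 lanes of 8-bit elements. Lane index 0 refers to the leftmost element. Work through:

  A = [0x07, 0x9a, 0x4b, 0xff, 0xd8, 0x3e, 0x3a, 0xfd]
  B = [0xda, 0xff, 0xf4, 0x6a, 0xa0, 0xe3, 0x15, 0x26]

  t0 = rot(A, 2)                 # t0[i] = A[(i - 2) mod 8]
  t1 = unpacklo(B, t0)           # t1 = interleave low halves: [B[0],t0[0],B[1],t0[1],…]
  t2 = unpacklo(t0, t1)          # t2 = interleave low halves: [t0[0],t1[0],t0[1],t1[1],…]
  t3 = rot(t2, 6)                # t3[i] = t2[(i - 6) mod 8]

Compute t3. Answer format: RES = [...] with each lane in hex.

  t0: 3a fd 07 9a 4b ff d8 3e
  t1: da 3a ff fd f4 07 6a 9a
  t2: 3a da fd 3a 07 ff 9a fd
  t3: fd 3a 07 ff 9a fd 3a da

RES = [0xfd, 0x3a, 0x07, 0xff, 0x9a, 0xfd, 0x3a, 0xda]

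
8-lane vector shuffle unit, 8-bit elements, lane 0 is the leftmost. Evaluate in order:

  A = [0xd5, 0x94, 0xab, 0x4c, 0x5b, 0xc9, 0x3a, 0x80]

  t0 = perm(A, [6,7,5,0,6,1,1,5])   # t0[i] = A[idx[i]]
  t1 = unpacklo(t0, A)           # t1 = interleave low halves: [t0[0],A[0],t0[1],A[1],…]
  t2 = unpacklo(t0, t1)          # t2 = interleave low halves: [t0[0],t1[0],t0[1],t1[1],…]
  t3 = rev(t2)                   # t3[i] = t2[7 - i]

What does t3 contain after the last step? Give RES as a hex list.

RES = [ 0x94  0xd5  0x80  0xc9  0xd5  0x80  0x3a  0x3a ]

t0 = [0x3a, 0x80, 0xc9, 0xd5, 0x3a, 0x94, 0x94, 0xc9]
t1 = [0x3a, 0xd5, 0x80, 0x94, 0xc9, 0xab, 0xd5, 0x4c]
t2 = [0x3a, 0x3a, 0x80, 0xd5, 0xc9, 0x80, 0xd5, 0x94]
t3 = [0x94, 0xd5, 0x80, 0xc9, 0xd5, 0x80, 0x3a, 0x3a]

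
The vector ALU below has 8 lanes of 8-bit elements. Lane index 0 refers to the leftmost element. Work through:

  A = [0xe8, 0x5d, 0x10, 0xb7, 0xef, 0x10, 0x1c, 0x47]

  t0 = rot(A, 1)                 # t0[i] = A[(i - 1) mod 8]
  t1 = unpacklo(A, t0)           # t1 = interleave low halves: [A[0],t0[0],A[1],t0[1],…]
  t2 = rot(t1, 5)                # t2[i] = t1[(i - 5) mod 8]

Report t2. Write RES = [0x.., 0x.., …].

  t0: 47 e8 5d 10 b7 ef 10 1c
  t1: e8 47 5d e8 10 5d b7 10
  t2: e8 10 5d b7 10 e8 47 5d

RES = [ 0xe8  0x10  0x5d  0xb7  0x10  0xe8  0x47  0x5d ]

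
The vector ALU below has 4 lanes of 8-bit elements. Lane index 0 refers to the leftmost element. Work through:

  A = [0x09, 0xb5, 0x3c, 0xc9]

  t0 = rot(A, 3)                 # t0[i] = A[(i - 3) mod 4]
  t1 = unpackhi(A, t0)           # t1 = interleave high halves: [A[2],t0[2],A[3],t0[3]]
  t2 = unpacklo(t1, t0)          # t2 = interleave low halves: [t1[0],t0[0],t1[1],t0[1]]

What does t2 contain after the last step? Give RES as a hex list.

RES = [0x3c, 0xb5, 0xc9, 0x3c]

t0 = [0xb5, 0x3c, 0xc9, 0x09]
t1 = [0x3c, 0xc9, 0xc9, 0x09]
t2 = [0x3c, 0xb5, 0xc9, 0x3c]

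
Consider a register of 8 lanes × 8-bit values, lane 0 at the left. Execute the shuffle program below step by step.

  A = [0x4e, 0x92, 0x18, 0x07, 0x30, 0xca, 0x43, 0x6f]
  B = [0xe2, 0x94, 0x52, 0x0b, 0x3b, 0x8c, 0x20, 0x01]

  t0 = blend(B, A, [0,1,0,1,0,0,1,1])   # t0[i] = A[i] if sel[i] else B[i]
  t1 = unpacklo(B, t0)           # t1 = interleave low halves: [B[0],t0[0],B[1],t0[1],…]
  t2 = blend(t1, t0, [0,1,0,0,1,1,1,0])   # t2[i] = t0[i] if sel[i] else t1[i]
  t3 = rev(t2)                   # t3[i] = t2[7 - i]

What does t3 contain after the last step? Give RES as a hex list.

t0 = [0xe2, 0x92, 0x52, 0x07, 0x3b, 0x8c, 0x43, 0x6f]
t1 = [0xe2, 0xe2, 0x94, 0x92, 0x52, 0x52, 0x0b, 0x07]
t2 = [0xe2, 0x92, 0x94, 0x92, 0x3b, 0x8c, 0x43, 0x07]
t3 = [0x07, 0x43, 0x8c, 0x3b, 0x92, 0x94, 0x92, 0xe2]

RES = [ 0x07  0x43  0x8c  0x3b  0x92  0x94  0x92  0xe2 ]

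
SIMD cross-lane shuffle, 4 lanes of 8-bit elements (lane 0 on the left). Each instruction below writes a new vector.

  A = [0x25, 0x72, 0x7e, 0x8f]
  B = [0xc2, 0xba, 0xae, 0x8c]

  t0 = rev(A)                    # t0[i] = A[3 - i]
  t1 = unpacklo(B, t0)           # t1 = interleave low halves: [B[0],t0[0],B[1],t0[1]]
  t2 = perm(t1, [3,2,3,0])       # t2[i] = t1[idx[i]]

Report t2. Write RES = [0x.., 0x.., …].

t0 = [0x8f, 0x7e, 0x72, 0x25]
t1 = [0xc2, 0x8f, 0xba, 0x7e]
t2 = [0x7e, 0xba, 0x7e, 0xc2]

RES = [0x7e, 0xba, 0x7e, 0xc2]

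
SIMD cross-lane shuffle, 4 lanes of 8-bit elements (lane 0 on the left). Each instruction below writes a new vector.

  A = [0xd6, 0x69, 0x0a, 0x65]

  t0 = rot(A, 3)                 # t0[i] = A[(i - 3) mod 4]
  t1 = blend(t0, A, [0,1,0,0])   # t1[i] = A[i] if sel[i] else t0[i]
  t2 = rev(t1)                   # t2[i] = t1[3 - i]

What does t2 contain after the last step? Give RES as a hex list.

  t0: 69 0a 65 d6
  t1: 69 69 65 d6
  t2: d6 65 69 69

RES = [ 0xd6  0x65  0x69  0x69 ]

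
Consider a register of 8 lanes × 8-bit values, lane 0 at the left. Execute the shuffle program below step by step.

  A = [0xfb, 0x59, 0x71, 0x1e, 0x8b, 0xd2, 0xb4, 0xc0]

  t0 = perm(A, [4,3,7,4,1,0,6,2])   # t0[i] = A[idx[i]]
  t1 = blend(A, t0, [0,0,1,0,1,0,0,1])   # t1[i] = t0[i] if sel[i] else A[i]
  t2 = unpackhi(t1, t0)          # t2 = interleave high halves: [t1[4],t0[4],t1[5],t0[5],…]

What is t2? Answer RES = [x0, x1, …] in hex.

t0 = [0x8b, 0x1e, 0xc0, 0x8b, 0x59, 0xfb, 0xb4, 0x71]
t1 = [0xfb, 0x59, 0xc0, 0x1e, 0x59, 0xd2, 0xb4, 0x71]
t2 = [0x59, 0x59, 0xd2, 0xfb, 0xb4, 0xb4, 0x71, 0x71]

RES = [0x59, 0x59, 0xd2, 0xfb, 0xb4, 0xb4, 0x71, 0x71]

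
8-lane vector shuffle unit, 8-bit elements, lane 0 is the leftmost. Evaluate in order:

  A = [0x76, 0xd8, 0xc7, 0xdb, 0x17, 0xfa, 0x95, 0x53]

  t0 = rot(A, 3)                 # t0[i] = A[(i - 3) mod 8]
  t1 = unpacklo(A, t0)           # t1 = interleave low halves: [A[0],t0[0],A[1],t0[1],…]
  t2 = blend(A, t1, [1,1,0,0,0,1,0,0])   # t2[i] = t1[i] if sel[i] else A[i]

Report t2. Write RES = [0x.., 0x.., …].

RES = [ 0x76  0xfa  0xc7  0xdb  0x17  0x53  0x95  0x53 ]

→ t0 |fa|95|53|76|d8|c7|db|17|
→ t1 |76|fa|d8|95|c7|53|db|76|
→ t2 |76|fa|c7|db|17|53|95|53|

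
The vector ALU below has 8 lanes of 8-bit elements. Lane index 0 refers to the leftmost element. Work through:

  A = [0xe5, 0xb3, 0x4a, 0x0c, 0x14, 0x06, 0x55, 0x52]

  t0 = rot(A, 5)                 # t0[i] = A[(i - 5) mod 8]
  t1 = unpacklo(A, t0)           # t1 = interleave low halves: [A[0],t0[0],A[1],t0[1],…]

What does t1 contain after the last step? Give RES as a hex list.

RES = [ 0xe5  0x0c  0xb3  0x14  0x4a  0x06  0x0c  0x55 ]

  t0: 0c 14 06 55 52 e5 b3 4a
  t1: e5 0c b3 14 4a 06 0c 55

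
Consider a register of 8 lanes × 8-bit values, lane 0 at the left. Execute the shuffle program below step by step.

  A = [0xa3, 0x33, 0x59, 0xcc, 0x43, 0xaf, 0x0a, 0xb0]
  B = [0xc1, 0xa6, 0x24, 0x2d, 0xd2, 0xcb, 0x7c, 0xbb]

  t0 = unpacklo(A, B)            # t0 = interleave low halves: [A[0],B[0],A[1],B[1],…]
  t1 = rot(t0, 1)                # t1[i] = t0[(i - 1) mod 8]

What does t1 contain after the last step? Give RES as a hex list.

→ t0 |a3|c1|33|a6|59|24|cc|2d|
→ t1 |2d|a3|c1|33|a6|59|24|cc|

RES = [0x2d, 0xa3, 0xc1, 0x33, 0xa6, 0x59, 0x24, 0xcc]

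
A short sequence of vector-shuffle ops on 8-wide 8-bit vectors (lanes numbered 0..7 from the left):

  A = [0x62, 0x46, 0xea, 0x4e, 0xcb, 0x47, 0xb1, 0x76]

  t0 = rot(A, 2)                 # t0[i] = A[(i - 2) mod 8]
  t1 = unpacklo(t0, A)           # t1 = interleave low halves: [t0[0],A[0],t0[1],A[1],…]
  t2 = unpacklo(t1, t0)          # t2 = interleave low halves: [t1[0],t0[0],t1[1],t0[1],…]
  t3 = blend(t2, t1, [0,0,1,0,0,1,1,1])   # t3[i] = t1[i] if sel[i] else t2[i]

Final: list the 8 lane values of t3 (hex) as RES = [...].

RES = [ 0xb1  0xb1  0x76  0x76  0x76  0xea  0x46  0x4e ]

  t0: b1 76 62 46 ea 4e cb 47
  t1: b1 62 76 46 62 ea 46 4e
  t2: b1 b1 62 76 76 62 46 46
  t3: b1 b1 76 76 76 ea 46 4e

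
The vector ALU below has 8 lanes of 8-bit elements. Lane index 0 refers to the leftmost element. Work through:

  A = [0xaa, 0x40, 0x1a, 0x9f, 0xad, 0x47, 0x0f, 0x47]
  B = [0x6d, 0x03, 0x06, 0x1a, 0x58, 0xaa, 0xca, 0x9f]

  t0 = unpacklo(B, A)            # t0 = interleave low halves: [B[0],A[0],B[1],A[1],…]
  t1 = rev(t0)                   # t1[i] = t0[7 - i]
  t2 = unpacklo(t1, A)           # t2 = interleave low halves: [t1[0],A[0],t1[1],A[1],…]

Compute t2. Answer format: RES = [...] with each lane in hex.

RES = [0x9f, 0xaa, 0x1a, 0x40, 0x1a, 0x1a, 0x06, 0x9f]

  t0: 6d aa 03 40 06 1a 1a 9f
  t1: 9f 1a 1a 06 40 03 aa 6d
  t2: 9f aa 1a 40 1a 1a 06 9f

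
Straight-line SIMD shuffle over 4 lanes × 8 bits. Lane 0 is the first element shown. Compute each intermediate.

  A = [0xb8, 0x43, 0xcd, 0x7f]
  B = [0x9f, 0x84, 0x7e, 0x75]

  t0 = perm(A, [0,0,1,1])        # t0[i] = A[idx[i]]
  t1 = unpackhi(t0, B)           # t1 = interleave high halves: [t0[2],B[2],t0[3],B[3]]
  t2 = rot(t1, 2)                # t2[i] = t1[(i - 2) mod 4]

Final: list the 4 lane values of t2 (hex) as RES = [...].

RES = [ 0x43  0x75  0x43  0x7e ]

  t0: b8 b8 43 43
  t1: 43 7e 43 75
  t2: 43 75 43 7e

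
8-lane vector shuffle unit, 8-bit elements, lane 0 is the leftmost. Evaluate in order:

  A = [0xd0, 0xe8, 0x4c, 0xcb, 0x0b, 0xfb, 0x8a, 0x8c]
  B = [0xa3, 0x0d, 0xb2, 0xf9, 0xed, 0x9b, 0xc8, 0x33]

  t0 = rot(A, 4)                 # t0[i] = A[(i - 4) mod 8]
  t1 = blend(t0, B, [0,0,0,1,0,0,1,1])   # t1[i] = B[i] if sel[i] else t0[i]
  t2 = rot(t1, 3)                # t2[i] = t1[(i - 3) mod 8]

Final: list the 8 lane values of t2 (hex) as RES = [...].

t0 = [0x0b, 0xfb, 0x8a, 0x8c, 0xd0, 0xe8, 0x4c, 0xcb]
t1 = [0x0b, 0xfb, 0x8a, 0xf9, 0xd0, 0xe8, 0xc8, 0x33]
t2 = [0xe8, 0xc8, 0x33, 0x0b, 0xfb, 0x8a, 0xf9, 0xd0]

RES = [ 0xe8  0xc8  0x33  0x0b  0xfb  0x8a  0xf9  0xd0 ]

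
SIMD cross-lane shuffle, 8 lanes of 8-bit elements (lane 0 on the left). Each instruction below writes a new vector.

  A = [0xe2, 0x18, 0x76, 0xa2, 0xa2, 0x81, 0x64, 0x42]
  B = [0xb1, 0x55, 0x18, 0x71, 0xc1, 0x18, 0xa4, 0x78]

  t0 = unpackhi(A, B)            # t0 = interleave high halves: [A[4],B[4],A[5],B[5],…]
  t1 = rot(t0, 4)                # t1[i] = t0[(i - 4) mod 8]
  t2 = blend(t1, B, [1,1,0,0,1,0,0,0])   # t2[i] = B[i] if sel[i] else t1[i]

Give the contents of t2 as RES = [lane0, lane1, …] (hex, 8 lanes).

  t0: a2 c1 81 18 64 a4 42 78
  t1: 64 a4 42 78 a2 c1 81 18
  t2: b1 55 42 78 c1 c1 81 18

RES = [0xb1, 0x55, 0x42, 0x78, 0xc1, 0xc1, 0x81, 0x18]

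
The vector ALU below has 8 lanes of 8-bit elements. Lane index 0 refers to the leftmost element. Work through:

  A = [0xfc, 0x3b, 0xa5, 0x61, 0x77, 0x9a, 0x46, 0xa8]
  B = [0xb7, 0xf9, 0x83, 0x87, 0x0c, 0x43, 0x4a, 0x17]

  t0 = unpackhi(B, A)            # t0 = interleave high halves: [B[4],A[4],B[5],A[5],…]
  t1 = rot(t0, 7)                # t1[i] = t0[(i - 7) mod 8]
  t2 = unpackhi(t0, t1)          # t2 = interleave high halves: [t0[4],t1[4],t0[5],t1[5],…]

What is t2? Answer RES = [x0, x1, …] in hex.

RES = [0x4a, 0x46, 0x46, 0x17, 0x17, 0xa8, 0xa8, 0x0c]

→ t0 |0c|77|43|9a|4a|46|17|a8|
→ t1 |77|43|9a|4a|46|17|a8|0c|
→ t2 |4a|46|46|17|17|a8|a8|0c|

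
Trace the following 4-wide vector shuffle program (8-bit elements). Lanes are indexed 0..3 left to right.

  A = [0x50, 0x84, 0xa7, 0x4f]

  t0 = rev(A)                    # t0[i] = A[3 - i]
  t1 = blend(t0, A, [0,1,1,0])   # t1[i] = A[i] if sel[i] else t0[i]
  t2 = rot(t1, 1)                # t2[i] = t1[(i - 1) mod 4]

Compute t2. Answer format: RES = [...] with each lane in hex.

RES = [ 0x50  0x4f  0x84  0xa7 ]

t0 = [0x4f, 0xa7, 0x84, 0x50]
t1 = [0x4f, 0x84, 0xa7, 0x50]
t2 = [0x50, 0x4f, 0x84, 0xa7]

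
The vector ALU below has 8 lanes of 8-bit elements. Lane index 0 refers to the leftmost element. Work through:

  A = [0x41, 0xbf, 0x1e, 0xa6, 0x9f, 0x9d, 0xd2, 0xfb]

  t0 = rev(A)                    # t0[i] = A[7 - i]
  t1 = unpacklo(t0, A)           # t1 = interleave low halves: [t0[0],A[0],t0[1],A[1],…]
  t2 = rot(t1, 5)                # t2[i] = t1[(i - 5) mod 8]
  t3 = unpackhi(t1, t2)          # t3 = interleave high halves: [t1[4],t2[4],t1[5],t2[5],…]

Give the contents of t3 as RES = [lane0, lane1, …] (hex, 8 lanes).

RES = [0x9d, 0xa6, 0x1e, 0xfb, 0x9f, 0x41, 0xa6, 0xd2]

t0 = [0xfb, 0xd2, 0x9d, 0x9f, 0xa6, 0x1e, 0xbf, 0x41]
t1 = [0xfb, 0x41, 0xd2, 0xbf, 0x9d, 0x1e, 0x9f, 0xa6]
t2 = [0xbf, 0x9d, 0x1e, 0x9f, 0xa6, 0xfb, 0x41, 0xd2]
t3 = [0x9d, 0xa6, 0x1e, 0xfb, 0x9f, 0x41, 0xa6, 0xd2]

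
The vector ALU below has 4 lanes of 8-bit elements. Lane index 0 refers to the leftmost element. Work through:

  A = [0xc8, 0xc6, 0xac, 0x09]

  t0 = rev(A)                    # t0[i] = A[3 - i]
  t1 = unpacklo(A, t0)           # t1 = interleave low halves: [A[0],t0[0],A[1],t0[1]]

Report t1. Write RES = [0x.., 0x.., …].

RES = [ 0xc8  0x09  0xc6  0xac ]

→ t0 |09|ac|c6|c8|
→ t1 |c8|09|c6|ac|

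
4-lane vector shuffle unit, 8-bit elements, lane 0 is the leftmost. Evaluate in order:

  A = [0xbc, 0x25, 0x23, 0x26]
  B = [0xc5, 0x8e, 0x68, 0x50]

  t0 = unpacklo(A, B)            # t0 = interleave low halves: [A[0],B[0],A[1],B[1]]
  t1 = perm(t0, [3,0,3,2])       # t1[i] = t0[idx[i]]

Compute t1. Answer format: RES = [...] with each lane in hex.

→ t0 |bc|c5|25|8e|
→ t1 |8e|bc|8e|25|

RES = [ 0x8e  0xbc  0x8e  0x25 ]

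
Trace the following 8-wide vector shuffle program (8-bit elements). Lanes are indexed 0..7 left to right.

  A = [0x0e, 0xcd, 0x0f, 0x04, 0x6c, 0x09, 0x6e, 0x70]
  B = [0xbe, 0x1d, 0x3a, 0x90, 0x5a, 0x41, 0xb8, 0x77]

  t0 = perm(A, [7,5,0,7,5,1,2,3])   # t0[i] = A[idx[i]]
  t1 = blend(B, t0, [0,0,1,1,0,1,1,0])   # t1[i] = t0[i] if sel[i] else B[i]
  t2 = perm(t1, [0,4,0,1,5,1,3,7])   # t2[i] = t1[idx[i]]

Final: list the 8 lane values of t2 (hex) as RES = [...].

RES = [0xbe, 0x5a, 0xbe, 0x1d, 0xcd, 0x1d, 0x70, 0x77]

  t0: 70 09 0e 70 09 cd 0f 04
  t1: be 1d 0e 70 5a cd 0f 77
  t2: be 5a be 1d cd 1d 70 77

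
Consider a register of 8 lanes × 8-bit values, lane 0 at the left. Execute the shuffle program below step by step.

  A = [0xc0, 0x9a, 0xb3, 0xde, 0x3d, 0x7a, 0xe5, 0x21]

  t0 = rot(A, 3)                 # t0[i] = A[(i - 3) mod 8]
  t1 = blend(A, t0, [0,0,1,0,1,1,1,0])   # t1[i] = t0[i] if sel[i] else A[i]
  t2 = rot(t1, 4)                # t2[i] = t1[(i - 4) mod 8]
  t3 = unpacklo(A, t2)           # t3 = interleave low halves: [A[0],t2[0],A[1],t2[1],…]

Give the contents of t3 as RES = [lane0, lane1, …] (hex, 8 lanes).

  t0: 7a e5 21 c0 9a b3 de 3d
  t1: c0 9a 21 de 9a b3 de 21
  t2: 9a b3 de 21 c0 9a 21 de
  t3: c0 9a 9a b3 b3 de de 21

RES = [ 0xc0  0x9a  0x9a  0xb3  0xb3  0xde  0xde  0x21 ]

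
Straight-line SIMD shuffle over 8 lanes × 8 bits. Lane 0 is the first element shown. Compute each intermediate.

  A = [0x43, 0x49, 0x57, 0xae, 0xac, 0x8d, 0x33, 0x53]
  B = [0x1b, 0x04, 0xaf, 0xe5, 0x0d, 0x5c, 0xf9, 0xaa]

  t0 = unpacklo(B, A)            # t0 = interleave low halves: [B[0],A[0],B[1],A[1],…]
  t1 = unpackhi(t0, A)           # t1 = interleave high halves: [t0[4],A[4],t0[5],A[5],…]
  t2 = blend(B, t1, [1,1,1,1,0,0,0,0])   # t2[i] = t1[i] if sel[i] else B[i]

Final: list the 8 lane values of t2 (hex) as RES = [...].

RES = [0xaf, 0xac, 0x57, 0x8d, 0x0d, 0x5c, 0xf9, 0xaa]

→ t0 |1b|43|04|49|af|57|e5|ae|
→ t1 |af|ac|57|8d|e5|33|ae|53|
→ t2 |af|ac|57|8d|0d|5c|f9|aa|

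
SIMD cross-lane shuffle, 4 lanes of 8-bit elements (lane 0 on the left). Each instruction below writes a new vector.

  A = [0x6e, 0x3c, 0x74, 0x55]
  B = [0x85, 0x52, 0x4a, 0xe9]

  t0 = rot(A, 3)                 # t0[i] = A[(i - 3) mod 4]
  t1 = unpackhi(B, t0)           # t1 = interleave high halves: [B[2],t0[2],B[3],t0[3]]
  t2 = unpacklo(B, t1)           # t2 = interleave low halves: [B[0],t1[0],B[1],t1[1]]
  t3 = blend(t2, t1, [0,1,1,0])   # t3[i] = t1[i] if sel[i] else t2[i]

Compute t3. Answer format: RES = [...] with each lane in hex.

RES = [0x85, 0x55, 0xe9, 0x55]

→ t0 |3c|74|55|6e|
→ t1 |4a|55|e9|6e|
→ t2 |85|4a|52|55|
→ t3 |85|55|e9|55|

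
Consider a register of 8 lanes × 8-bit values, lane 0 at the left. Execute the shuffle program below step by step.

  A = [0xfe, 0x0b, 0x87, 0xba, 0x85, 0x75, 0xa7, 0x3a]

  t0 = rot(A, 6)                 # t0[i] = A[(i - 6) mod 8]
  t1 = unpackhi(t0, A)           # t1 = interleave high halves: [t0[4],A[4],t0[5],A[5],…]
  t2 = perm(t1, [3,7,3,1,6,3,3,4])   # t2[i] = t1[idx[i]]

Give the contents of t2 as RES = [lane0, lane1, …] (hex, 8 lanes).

→ t0 |87|ba|85|75|a7|3a|fe|0b|
→ t1 |a7|85|3a|75|fe|a7|0b|3a|
→ t2 |75|3a|75|85|0b|75|75|fe|

RES = [0x75, 0x3a, 0x75, 0x85, 0x0b, 0x75, 0x75, 0xfe]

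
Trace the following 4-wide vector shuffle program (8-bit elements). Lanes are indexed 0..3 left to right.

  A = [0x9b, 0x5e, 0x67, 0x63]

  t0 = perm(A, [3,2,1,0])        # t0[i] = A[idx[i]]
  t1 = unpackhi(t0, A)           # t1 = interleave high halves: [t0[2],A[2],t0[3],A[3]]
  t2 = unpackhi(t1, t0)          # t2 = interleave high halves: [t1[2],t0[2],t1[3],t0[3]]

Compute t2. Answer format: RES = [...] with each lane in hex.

RES = [0x9b, 0x5e, 0x63, 0x9b]

t0 = [0x63, 0x67, 0x5e, 0x9b]
t1 = [0x5e, 0x67, 0x9b, 0x63]
t2 = [0x9b, 0x5e, 0x63, 0x9b]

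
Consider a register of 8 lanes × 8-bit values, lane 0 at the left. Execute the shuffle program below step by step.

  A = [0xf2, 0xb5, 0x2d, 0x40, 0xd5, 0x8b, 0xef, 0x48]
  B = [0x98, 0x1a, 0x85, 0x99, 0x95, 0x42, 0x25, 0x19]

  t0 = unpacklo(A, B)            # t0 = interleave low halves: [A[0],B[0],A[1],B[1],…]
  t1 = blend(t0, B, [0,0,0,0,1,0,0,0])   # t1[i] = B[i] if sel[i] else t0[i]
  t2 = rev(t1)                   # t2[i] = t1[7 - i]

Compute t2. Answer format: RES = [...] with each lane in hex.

RES = [ 0x99  0x40  0x85  0x95  0x1a  0xb5  0x98  0xf2 ]

  t0: f2 98 b5 1a 2d 85 40 99
  t1: f2 98 b5 1a 95 85 40 99
  t2: 99 40 85 95 1a b5 98 f2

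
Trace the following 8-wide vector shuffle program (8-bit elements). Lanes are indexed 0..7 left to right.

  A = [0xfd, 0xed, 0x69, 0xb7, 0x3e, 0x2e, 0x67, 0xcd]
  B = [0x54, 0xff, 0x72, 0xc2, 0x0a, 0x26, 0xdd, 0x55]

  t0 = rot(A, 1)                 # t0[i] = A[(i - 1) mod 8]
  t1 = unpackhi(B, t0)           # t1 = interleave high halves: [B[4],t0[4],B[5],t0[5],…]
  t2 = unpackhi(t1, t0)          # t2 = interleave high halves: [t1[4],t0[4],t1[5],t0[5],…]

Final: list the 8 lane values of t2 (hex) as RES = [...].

t0 = [0xcd, 0xfd, 0xed, 0x69, 0xb7, 0x3e, 0x2e, 0x67]
t1 = [0x0a, 0xb7, 0x26, 0x3e, 0xdd, 0x2e, 0x55, 0x67]
t2 = [0xdd, 0xb7, 0x2e, 0x3e, 0x55, 0x2e, 0x67, 0x67]

RES = [0xdd, 0xb7, 0x2e, 0x3e, 0x55, 0x2e, 0x67, 0x67]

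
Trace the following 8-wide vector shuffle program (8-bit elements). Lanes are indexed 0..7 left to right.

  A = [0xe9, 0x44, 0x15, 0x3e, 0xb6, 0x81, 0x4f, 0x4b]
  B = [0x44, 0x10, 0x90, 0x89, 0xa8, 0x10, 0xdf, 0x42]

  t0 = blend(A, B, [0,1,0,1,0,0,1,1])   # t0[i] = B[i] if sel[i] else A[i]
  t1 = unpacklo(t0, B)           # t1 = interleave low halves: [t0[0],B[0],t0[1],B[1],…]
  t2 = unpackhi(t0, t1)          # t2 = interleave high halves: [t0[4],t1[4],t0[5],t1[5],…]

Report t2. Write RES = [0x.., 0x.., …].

RES = [0xb6, 0x15, 0x81, 0x90, 0xdf, 0x89, 0x42, 0x89]

t0 = [0xe9, 0x10, 0x15, 0x89, 0xb6, 0x81, 0xdf, 0x42]
t1 = [0xe9, 0x44, 0x10, 0x10, 0x15, 0x90, 0x89, 0x89]
t2 = [0xb6, 0x15, 0x81, 0x90, 0xdf, 0x89, 0x42, 0x89]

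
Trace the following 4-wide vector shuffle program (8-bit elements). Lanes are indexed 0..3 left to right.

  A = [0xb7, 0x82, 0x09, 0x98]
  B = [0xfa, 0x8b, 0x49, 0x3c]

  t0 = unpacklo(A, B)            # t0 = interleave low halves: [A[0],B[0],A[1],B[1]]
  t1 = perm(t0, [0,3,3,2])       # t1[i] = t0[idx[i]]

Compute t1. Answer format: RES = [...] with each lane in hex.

RES = [0xb7, 0x8b, 0x8b, 0x82]

  t0: b7 fa 82 8b
  t1: b7 8b 8b 82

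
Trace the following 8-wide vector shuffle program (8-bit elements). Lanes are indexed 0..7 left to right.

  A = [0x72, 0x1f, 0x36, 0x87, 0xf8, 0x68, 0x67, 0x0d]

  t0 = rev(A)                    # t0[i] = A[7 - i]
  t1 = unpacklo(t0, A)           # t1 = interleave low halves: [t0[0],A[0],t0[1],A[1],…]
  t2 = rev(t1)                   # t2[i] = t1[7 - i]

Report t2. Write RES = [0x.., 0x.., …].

  t0: 0d 67 68 f8 87 36 1f 72
  t1: 0d 72 67 1f 68 36 f8 87
  t2: 87 f8 36 68 1f 67 72 0d

RES = [ 0x87  0xf8  0x36  0x68  0x1f  0x67  0x72  0x0d ]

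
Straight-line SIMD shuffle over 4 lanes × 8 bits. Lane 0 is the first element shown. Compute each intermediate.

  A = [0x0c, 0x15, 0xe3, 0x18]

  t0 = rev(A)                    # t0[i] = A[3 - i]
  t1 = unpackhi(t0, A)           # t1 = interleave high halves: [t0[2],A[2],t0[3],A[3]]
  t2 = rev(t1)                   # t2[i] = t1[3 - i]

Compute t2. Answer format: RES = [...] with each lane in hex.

t0 = [0x18, 0xe3, 0x15, 0x0c]
t1 = [0x15, 0xe3, 0x0c, 0x18]
t2 = [0x18, 0x0c, 0xe3, 0x15]

RES = [0x18, 0x0c, 0xe3, 0x15]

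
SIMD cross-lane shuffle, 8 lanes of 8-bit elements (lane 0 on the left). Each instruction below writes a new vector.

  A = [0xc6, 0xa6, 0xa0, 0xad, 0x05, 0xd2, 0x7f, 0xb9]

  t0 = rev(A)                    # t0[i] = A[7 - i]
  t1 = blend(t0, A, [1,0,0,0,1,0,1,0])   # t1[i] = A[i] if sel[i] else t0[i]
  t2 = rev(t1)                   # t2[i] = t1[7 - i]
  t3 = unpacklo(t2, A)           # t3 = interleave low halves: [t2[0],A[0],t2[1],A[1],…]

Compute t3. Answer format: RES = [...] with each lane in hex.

RES = [ 0xc6  0xc6  0x7f  0xa6  0xa0  0xa0  0x05  0xad ]

t0 = [0xb9, 0x7f, 0xd2, 0x05, 0xad, 0xa0, 0xa6, 0xc6]
t1 = [0xc6, 0x7f, 0xd2, 0x05, 0x05, 0xa0, 0x7f, 0xc6]
t2 = [0xc6, 0x7f, 0xa0, 0x05, 0x05, 0xd2, 0x7f, 0xc6]
t3 = [0xc6, 0xc6, 0x7f, 0xa6, 0xa0, 0xa0, 0x05, 0xad]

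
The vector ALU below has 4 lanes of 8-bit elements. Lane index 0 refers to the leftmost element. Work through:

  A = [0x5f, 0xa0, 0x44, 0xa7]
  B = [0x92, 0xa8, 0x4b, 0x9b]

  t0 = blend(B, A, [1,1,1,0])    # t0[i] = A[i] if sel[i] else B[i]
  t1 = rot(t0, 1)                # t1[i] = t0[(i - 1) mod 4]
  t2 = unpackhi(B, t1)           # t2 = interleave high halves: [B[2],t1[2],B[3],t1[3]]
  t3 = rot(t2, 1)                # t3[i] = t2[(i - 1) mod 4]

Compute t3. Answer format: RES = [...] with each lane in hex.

RES = [0x44, 0x4b, 0xa0, 0x9b]

t0 = [0x5f, 0xa0, 0x44, 0x9b]
t1 = [0x9b, 0x5f, 0xa0, 0x44]
t2 = [0x4b, 0xa0, 0x9b, 0x44]
t3 = [0x44, 0x4b, 0xa0, 0x9b]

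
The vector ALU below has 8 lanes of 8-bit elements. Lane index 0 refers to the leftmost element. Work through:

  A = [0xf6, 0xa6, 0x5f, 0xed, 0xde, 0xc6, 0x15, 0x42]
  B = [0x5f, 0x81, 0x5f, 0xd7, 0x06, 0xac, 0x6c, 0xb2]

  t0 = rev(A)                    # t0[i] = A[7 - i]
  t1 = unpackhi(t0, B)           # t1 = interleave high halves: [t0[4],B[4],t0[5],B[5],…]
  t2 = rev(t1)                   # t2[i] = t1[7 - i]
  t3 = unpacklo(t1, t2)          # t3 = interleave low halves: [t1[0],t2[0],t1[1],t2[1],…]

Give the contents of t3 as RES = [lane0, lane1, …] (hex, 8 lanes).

  t0: 42 15 c6 de ed 5f a6 f6
  t1: ed 06 5f ac a6 6c f6 b2
  t2: b2 f6 6c a6 ac 5f 06 ed
  t3: ed b2 06 f6 5f 6c ac a6

RES = [0xed, 0xb2, 0x06, 0xf6, 0x5f, 0x6c, 0xac, 0xa6]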